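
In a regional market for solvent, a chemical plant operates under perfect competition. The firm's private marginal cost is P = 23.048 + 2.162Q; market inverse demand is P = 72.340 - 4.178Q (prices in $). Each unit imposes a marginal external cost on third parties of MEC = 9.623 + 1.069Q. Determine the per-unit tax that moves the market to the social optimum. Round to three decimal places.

Social marginal cost = private MC + MEC = 32.671 + 3.231Q.
Set SMC = demand: 32.671 + 3.231Q = 72.340 - 4.178Q → Q* = 5.3542.
The Pigouvian tax equals MEC at Q*: 9.623 + 1.069×5.3542 = 15.3466.

tax = $15.347 per unit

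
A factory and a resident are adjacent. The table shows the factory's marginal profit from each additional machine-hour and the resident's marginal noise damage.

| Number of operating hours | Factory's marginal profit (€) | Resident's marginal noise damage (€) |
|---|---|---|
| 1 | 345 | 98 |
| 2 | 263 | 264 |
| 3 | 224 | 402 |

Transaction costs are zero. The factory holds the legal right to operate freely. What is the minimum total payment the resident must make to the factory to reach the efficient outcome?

€487

Left alone the factory would choose level 3 (marginal profit stays positive).
Efficient level: k* = 1 (marginal profit ≥ marginal noise damage through 1).
The resident must at least cover the factory's forgone profit from cutting 3→1: 263 + 224 = 487.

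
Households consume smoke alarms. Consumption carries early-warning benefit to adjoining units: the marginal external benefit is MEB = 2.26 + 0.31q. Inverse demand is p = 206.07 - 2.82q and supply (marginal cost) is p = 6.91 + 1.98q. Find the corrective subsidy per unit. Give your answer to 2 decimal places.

subsidy = 16.17 per unit

Social marginal benefit = demand + MEB = 208.33 - 2.51q.
Set SMB = MC: 208.33 - 2.51q = 6.91 + 1.98q → q* = 44.8597.
The Pigouvian subsidy equals MEB at q*: 2.26 + 0.31×44.8597 = 16.1665.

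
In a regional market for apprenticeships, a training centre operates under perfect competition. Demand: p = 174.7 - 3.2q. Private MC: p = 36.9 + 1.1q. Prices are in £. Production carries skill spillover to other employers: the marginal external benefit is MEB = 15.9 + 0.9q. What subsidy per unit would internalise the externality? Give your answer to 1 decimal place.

subsidy = £56.6 per unit

Social marginal cost = private MC − MEB = 21.0 + 0.2q.
Set SMC = demand: 21.0 + 0.2q = 174.7 - 3.2q → q* = 45.2059.
The Pigouvian subsidy equals MEB at q*: 15.9 + 0.9×45.2059 = 56.5853.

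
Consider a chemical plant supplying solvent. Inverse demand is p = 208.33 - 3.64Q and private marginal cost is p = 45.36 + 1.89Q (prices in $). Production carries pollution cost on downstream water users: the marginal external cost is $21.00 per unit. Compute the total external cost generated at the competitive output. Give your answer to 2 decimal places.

$618.87

Market equilibrium (private): 45.36 + 1.89Q = 208.33 - 3.64Q → Q_m = 29.4702.
Total external cost = MEC × Q_m = 21.00 × 29.4702 = 618.8742.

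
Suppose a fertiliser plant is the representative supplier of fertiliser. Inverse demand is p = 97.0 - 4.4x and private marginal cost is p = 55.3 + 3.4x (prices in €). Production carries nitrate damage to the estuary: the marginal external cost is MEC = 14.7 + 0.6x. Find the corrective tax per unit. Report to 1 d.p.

tax = €16.6 per unit

Social marginal cost = private MC + MEC = 70.0 + 4.0x.
Set SMC = demand: 70.0 + 4.0x = 97.0 - 4.4x → x* = 3.2143.
The Pigouvian tax equals MEC at x*: 14.7 + 0.6×3.2143 = 16.6286.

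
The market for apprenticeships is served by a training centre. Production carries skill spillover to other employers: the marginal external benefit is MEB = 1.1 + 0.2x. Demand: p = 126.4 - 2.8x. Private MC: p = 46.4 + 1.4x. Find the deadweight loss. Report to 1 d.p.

Market equilibrium (private): 46.4 + 1.4x = 126.4 - 2.8x → x_m = 19.0476.
Social marginal cost = private MC − MEB = 45.3 + 1.2x.
Set SMC = demand: 45.3 + 1.2x = 126.4 - 2.8x → x* = 20.2750.
Height of the DWL triangle at x_m is demand(x_m) − SMC(x_m) = MEB(x_m) = 4.9095.
DWL = ½ × 1.2274 × 4.9095 = 3.0130.

DWL = 3.0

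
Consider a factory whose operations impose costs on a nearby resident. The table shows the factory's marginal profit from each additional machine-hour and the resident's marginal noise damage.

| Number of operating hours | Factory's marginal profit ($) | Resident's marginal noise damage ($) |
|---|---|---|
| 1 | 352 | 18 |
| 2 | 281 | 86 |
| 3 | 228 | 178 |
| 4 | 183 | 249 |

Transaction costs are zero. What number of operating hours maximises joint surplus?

Bargaining reaches the level where marginal profit last exceeds marginal noise damage.
That holds through level 3 (228 ≥ 178) but not at 4 (183 < 249).

3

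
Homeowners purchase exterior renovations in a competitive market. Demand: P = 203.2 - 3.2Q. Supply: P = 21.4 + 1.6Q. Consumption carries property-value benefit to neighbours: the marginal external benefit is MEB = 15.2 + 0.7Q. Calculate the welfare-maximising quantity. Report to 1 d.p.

Social marginal benefit = demand + MEB = 218.4 - 2.5Q.
Set SMB = MC: 218.4 - 2.5Q = 21.4 + 1.6Q → Q* = 48.0488.

Q* = 48.0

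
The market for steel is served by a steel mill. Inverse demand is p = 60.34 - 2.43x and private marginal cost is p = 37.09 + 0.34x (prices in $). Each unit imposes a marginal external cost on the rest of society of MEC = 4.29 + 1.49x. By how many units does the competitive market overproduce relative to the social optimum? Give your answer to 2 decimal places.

Market equilibrium (private): 37.09 + 0.34x = 60.34 - 2.43x → x_m = 8.3935.
Social marginal cost = private MC + MEC = 41.38 + 1.83x.
Set SMC = demand: 41.38 + 1.83x = 60.34 - 2.43x → x* = 4.4507.
Gap = |8.3935 − 4.4507| = 3.9428.

3.94 units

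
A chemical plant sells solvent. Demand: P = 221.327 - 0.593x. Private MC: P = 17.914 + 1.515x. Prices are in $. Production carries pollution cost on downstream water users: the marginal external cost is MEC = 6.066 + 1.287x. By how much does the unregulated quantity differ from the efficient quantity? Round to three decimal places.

38.367 units

Market equilibrium (private): 17.914 + 1.515x = 221.327 - 0.593x → x_m = 96.4957.
Social marginal cost = private MC + MEC = 23.980 + 2.802x.
Set SMC = demand: 23.980 + 2.802x = 221.327 - 0.593x → x* = 58.1287.
Gap = |96.4957 − 58.1287| = 38.3670.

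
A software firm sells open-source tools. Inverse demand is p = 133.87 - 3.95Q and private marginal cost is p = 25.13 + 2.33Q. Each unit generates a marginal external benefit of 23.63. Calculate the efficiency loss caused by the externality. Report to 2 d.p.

DWL = 44.46

Market equilibrium (private): 25.13 + 2.33Q = 133.87 - 3.95Q → Q_m = 17.3153.
Social marginal cost = private MC − MEB = 1.50 + 2.33Q.
Set SMC = demand: 1.50 + 2.33Q = 133.87 - 3.95Q → Q* = 21.0780.
The welfare-loss triangle has base |Q_m − Q*| and height MEB(Q_m) (the vertical gap between SMC and demand is zero at Q* and MEB at Q_m).
DWL = ½ × 3.7627 × 23.6300 = 44.4563.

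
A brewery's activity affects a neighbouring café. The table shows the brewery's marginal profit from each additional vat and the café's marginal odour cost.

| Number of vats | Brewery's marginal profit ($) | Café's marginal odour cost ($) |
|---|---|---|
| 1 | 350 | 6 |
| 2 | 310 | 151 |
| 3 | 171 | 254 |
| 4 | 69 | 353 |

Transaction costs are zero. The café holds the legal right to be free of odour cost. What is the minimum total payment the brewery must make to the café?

$157

Efficient level: marginal profit ≥ marginal odour cost through level 2, so k* = 2.
With the café holding the right, the brewery must at least compensate total damage at k*: 6 + 151 = 157.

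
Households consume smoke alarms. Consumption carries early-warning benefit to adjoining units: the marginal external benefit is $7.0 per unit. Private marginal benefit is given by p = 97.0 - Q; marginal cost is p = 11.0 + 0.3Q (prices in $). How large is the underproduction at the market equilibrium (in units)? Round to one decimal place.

Market equilibrium (private): 11.0 + 0.3Q = 97.0 - Q → Q_m = 66.1538.
Social marginal benefit = demand + MEB = 104.0 - Q.
Set SMB = MC: 104.0 - Q = 11.0 + 0.3Q → Q* = 71.5385.
Gap = |66.1538 − 71.5385| = 5.3847.

5.4 units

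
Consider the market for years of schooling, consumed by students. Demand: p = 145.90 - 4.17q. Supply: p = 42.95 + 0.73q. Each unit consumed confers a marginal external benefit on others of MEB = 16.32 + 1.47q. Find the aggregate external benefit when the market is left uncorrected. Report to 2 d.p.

Market equilibrium (private): 42.95 + 0.73q = 145.90 - 4.17q → q_m = 21.0102.
Total external benefit = ∫₀^{q_m} (16.32 + 1.47q) dq = 16.32×21.0102 + ½×1.47×21.0102² = 667.3364.

667.34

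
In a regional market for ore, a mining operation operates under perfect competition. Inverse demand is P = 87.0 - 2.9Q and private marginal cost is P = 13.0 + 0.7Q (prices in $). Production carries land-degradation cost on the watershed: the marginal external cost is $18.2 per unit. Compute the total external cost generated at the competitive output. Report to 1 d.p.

Market equilibrium (private): 13.0 + 0.7Q = 87.0 - 2.9Q → Q_m = 20.5556.
Total external cost = MEC × Q_m = 18.2 × 20.5556 = 374.1119.

$374.1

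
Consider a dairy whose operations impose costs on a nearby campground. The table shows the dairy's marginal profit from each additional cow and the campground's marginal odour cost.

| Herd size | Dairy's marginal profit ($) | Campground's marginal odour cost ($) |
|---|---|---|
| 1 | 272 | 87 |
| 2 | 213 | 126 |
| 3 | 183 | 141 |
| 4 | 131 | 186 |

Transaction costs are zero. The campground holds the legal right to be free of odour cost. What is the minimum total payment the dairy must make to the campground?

Efficient level: marginal profit ≥ marginal odour cost through level 3, so k* = 3.
With the campground holding the right, the dairy must at least compensate total damage at k*: 87 + 126 + 141 = 354.

$354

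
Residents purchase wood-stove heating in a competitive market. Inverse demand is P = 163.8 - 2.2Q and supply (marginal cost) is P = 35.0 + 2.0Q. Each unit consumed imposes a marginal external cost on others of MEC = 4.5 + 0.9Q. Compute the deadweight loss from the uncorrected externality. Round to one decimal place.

DWL = 101.0

Market equilibrium (private): 35.0 + 2.0Q = 163.8 - 2.2Q → Q_m = 30.6667.
Social marginal benefit = demand − MEC = 159.3 - 3.1Q.
Set SMB = MC: 159.3 - 3.1Q = 35.0 + 2.0Q → Q* = 24.3725.
Height of the DWL triangle at Q_m is MC(Q_m) − SMB(Q_m) = MEC(Q_m) = 32.1000.
DWL = ½ × 6.2942 × 32.1000 = 101.0219.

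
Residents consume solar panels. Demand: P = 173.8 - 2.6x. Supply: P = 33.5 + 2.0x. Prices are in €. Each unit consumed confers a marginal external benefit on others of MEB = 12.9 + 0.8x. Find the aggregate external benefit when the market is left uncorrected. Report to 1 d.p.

€765.6

Market equilibrium (private): 33.5 + 2.0x = 173.8 - 2.6x → x_m = 30.5000.
Total external benefit = ∫₀^{x_m} (12.9 + 0.8x) dx = 12.9×30.5000 + ½×0.8×30.5000² = 765.5500.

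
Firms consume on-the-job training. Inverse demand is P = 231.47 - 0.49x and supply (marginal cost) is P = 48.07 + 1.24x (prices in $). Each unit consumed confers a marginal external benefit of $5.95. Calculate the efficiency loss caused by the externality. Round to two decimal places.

Market equilibrium (private): 48.07 + 1.24x = 231.47 - 0.49x → x_m = 106.0116.
Social marginal benefit = demand + MEB = 237.42 - 0.49x.
Set SMB = MC: 237.42 - 0.49x = 48.07 + 1.24x → x* = 109.4509.
The welfare-loss triangle has base |x_m − x*| and height MEB(x_m) (the vertical gap between SMB and MC is zero at x* and MEB at x_m).
DWL = ½ × 3.4393 × 5.9500 = 10.2319.

DWL = $10.23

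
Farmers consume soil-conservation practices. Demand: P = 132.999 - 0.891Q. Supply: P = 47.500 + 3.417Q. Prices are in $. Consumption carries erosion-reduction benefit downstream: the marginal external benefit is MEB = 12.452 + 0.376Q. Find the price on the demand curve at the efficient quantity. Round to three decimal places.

P = $110.803

Social marginal benefit = demand + MEB = 145.451 - 0.515Q.
Set SMB = MC: 145.451 - 0.515Q = 47.500 + 3.417Q → Q* = 24.9112.
Consumer price on the demand curve at Q*: 132.999 − 0.891×24.9112 = 110.8031.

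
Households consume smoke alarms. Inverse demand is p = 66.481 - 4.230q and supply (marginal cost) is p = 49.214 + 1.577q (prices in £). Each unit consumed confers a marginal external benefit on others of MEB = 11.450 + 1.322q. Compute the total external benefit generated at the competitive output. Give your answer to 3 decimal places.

Market equilibrium (private): 49.214 + 1.577q = 66.481 - 4.230q → q_m = 2.9735.
Total external benefit = ∫₀^{q_m} (11.450 + 1.322q) dq = 11.450×2.9735 + ½×1.322×2.9735² = 39.8909.

£39.891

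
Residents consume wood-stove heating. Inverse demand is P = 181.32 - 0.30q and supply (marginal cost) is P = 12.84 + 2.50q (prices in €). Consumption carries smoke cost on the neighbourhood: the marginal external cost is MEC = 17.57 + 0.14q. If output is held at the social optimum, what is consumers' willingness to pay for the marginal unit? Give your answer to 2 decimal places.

P = €165.92

Social marginal benefit = demand − MEC = 163.75 - 0.44q.
Set SMB = MC: 163.75 - 0.44q = 12.84 + 2.50q → q* = 51.3299.
Consumer price on the demand curve at q*: 181.32 − 0.30×51.3299 = 165.9210.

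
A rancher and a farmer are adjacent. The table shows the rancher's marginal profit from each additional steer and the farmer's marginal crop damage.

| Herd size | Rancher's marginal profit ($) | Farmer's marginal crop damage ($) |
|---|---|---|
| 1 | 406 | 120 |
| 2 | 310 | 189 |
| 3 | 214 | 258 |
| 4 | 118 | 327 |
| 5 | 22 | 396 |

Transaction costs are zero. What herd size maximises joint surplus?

Bargaining reaches the level where marginal profit last exceeds marginal crop damage.
That holds through level 2 (310 ≥ 189) but not at 3 (214 < 258).

2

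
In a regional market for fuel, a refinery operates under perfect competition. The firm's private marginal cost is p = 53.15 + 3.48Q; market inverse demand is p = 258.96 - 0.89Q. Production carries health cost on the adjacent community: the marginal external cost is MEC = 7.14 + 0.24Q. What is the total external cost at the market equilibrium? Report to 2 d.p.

602.43

Market equilibrium (private): 53.15 + 3.48Q = 258.96 - 0.89Q → Q_m = 47.0961.
Total external cost = ∫₀^{Q_m} (7.14 + 0.24Q) dQ = 7.14×47.0961 + ½×0.24×47.0961² = 602.4313.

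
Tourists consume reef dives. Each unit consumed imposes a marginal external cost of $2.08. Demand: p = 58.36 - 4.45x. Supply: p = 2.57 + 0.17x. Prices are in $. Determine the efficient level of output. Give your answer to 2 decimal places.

Social marginal benefit = demand − MEC = 56.28 - 4.45x.
Set SMB = MC: 56.28 - 4.45x = 2.57 + 0.17x → x* = 11.6255.

x* = 11.63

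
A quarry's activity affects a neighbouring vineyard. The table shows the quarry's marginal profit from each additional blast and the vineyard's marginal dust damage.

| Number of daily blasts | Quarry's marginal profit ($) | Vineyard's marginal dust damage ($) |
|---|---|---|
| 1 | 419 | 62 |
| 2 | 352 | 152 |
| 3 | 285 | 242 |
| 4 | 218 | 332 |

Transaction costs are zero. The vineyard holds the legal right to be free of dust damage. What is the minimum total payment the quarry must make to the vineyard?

Efficient level: marginal profit ≥ marginal dust damage through level 3, so k* = 3.
With the vineyard holding the right, the quarry must at least compensate total damage at k*: 62 + 152 + 242 = 456.

$456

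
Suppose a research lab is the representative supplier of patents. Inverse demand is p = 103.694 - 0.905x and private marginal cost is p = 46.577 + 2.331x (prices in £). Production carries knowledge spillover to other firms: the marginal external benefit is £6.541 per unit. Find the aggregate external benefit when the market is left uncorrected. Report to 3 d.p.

Market equilibrium (private): 46.577 + 2.331x = 103.694 - 0.905x → x_m = 17.6505.
Total external benefit = MEB × x_m = 6.541 × 17.6505 = 115.4519.

£115.452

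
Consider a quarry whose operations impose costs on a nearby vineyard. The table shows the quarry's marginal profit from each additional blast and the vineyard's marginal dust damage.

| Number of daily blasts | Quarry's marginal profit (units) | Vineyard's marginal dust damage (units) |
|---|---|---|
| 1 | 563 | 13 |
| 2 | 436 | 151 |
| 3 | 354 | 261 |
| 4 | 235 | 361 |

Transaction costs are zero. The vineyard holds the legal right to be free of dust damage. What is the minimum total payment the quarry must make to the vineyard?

425

Efficient level: marginal profit ≥ marginal dust damage through level 3, so k* = 3.
With the vineyard holding the right, the quarry must at least compensate total damage at k*: 13 + 151 + 261 = 425.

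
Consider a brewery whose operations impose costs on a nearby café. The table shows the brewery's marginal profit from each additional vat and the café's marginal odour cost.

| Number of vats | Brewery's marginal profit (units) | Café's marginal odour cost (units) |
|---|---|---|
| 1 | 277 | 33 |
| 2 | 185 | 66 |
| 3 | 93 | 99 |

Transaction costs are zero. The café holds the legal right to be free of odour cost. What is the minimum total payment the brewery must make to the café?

Efficient level: marginal profit ≥ marginal odour cost through level 2, so k* = 2.
With the café holding the right, the brewery must at least compensate total damage at k*: 33 + 66 = 99.

99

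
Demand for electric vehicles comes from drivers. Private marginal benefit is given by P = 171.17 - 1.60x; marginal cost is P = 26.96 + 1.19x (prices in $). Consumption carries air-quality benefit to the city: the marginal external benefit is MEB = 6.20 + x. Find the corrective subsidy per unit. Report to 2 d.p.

subsidy = $90.23 per unit

Social marginal benefit = demand + MEB = 177.37 - 0.60x.
Set SMB = MC: 177.37 - 0.60x = 26.96 + 1.19x → x* = 84.0279.
The Pigouvian subsidy equals MEB at x*: 6.20 + 1.00×84.0279 = 90.2279.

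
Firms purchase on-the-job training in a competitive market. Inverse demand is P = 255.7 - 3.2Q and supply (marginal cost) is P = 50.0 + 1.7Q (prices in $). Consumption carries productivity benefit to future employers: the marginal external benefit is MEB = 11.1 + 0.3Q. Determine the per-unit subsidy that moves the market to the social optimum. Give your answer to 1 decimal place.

Social marginal benefit = demand + MEB = 266.8 - 2.9Q.
Set SMB = MC: 266.8 - 2.9Q = 50.0 + 1.7Q → Q* = 47.1304.
The Pigouvian subsidy equals MEB at Q*: 11.1 + 0.3×47.1304 = 25.2391.

subsidy = $25.2 per unit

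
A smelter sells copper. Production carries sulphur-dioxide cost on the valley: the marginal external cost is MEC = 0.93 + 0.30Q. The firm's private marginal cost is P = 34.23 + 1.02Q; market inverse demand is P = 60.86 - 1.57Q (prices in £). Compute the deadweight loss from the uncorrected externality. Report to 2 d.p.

DWL = £2.79

Market equilibrium (private): 34.23 + 1.02Q = 60.86 - 1.57Q → Q_m = 10.2819.
Social marginal cost = private MC + MEC = 35.16 + 1.32Q.
Set SMC = demand: 35.16 + 1.32Q = 60.86 - 1.57Q → Q* = 8.8927.
The loss is the area between SMC and demand from Q* to Q_m; with linear curves that's a triangle of height MEC(Q_m).
DWL = ½ × 1.3892 × 4.0146 = 2.7885.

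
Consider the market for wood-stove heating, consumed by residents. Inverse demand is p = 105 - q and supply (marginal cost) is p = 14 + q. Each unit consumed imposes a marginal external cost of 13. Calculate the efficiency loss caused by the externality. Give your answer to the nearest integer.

DWL = 42

Market equilibrium (private): 14 + q = 105 - q → q_m = 45.5000.
Social marginal benefit = demand − MEC = 92 - q.
Set SMB = MC: 92 - q = 14 + q → q* = 39.0000.
The loss is the area between SMB and MC from q* to q_m; with linear curves that's a triangle of height MEC(q_m).
DWL = ½ × 6.5000 × 13.0000 = 42.2500.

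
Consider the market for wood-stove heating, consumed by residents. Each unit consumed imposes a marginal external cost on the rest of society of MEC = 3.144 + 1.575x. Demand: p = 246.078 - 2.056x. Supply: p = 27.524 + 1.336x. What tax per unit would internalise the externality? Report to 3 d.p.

tax = 71.449 per unit

Social marginal benefit = demand − MEC = 242.934 - 3.631x.
Set SMB = MC: 242.934 - 3.631x = 27.524 + 1.336x → x* = 43.3682.
The Pigouvian tax equals MEC at x*: 3.144 + 1.575×43.3682 = 71.4489.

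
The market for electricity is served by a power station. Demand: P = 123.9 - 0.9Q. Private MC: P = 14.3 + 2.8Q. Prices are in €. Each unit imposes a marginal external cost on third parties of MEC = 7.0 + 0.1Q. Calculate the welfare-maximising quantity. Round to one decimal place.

Social marginal cost = private MC + MEC = 21.3 + 2.9Q.
Set SMC = demand: 21.3 + 2.9Q = 123.9 - 0.9Q → Q* = 27.0000.

Q* = 27.0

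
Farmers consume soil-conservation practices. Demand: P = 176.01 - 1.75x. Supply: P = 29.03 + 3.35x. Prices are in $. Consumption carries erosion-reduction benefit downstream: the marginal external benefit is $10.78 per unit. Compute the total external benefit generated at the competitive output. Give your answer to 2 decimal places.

Market equilibrium (private): 29.03 + 3.35x = 176.01 - 1.75x → x_m = 28.8196.
Total external benefit = MEB × x_m = 10.78 × 28.8196 = 310.6753.

$310.68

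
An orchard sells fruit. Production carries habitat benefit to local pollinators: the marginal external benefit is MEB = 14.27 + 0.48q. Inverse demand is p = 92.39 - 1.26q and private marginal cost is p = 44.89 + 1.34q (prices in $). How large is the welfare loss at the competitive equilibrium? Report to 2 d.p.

DWL = $125.19

Market equilibrium (private): 44.89 + 1.34q = 92.39 - 1.26q → q_m = 18.2692.
Social marginal cost = private MC − MEB = 30.62 + 0.86q.
Set SMC = demand: 30.62 + 0.86q = 92.39 - 1.26q → q* = 29.1368.
Between q* and q_m the wedge demand − SMC runs linearly from 0 to MEB(q_m), so the loss is a triangle.
DWL = ½ × 10.8676 × 23.0392 = 125.1904.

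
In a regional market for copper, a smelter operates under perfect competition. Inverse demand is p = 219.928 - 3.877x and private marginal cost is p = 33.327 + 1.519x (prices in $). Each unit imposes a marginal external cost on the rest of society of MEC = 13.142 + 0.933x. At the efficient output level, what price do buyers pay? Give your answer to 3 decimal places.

Social marginal cost = private MC + MEC = 46.469 + 2.452x.
Set SMC = demand: 46.469 + 2.452x = 219.928 - 3.877x → x* = 27.4070.
Consumer price on the demand curve at x*: 219.928 − 3.877×27.4070 = 113.6711.

P = $113.671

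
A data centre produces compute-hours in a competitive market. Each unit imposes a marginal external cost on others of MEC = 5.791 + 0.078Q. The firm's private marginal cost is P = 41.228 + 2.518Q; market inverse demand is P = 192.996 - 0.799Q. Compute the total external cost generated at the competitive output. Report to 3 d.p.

346.611

Market equilibrium (private): 41.228 + 2.518Q = 192.996 - 0.799Q → Q_m = 45.7546.
Total external cost = ∫₀^{Q_m} (5.791 + 0.078Q) dQ = 5.791×45.7546 + ½×0.078×45.7546² = 346.6107.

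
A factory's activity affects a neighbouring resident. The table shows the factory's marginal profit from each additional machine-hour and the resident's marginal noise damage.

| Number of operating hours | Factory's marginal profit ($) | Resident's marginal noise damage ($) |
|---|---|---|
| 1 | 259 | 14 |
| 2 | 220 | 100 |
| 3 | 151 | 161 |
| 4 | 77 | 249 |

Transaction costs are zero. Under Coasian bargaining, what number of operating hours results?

2

Bargaining reaches the level where marginal profit last exceeds marginal noise damage.
That holds through level 2 (220 ≥ 100) but not at 3 (151 < 161).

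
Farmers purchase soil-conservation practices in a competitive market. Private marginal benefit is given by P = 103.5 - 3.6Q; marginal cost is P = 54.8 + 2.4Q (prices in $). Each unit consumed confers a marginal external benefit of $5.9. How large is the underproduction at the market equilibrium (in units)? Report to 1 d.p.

1.0 units

Market equilibrium (private): 54.8 + 2.4Q = 103.5 - 3.6Q → Q_m = 8.1167.
Social marginal benefit = demand + MEB = 109.4 - 3.6Q.
Set SMB = MC: 109.4 - 3.6Q = 54.8 + 2.4Q → Q* = 9.1000.
Gap = |8.1167 − 9.1000| = 0.9833.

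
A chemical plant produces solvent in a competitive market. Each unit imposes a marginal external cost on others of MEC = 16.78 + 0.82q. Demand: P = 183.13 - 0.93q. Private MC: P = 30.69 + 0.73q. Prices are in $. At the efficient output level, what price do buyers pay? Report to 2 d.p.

Social marginal cost = private MC + MEC = 47.47 + 1.55q.
Set SMC = demand: 47.47 + 1.55q = 183.13 - 0.93q → q* = 54.7016.
Consumer price on the demand curve at q*: 183.13 − 0.93×54.7016 = 132.2575.

P = $132.26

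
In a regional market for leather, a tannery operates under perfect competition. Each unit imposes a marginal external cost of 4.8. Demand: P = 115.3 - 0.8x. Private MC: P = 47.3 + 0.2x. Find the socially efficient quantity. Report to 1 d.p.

x* = 63.2

Social marginal cost = private MC + MEC = 52.1 + 0.2x.
Set SMC = demand: 52.1 + 0.2x = 115.3 - 0.8x → x* = 63.2000.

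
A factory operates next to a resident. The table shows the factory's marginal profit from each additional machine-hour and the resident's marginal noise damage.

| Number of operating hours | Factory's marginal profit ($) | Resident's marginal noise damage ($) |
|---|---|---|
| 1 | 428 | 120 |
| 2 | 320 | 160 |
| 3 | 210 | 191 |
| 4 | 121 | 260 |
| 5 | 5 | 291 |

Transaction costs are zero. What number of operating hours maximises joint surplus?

Bargaining reaches the level where marginal profit last exceeds marginal noise damage.
That holds through level 3 (210 ≥ 191) but not at 4 (121 < 260).

3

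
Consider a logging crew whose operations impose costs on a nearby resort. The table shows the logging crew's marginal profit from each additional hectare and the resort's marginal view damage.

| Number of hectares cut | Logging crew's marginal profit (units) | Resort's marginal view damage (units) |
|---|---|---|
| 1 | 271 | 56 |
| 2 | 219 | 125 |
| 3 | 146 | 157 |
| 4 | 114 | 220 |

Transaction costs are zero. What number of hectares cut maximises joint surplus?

2

Bargaining reaches the level where marginal profit last exceeds marginal view damage.
That holds through level 2 (219 ≥ 125) but not at 3 (146 < 157).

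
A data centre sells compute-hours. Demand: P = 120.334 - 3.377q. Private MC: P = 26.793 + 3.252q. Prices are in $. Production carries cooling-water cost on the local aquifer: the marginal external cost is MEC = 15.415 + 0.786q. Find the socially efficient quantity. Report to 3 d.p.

q* = 10.536

Social marginal cost = private MC + MEC = 42.208 + 4.038q.
Set SMC = demand: 42.208 + 4.038q = 120.334 - 3.377q → q* = 10.5362.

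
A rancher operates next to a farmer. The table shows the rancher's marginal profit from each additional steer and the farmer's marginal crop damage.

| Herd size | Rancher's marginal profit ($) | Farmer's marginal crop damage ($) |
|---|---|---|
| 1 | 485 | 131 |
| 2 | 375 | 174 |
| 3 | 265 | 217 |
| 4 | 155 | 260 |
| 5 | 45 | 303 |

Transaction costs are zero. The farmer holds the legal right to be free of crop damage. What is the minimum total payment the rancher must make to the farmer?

Efficient level: marginal profit ≥ marginal crop damage through level 3, so k* = 3.
With the farmer holding the right, the rancher must at least compensate total damage at k*: 131 + 174 + 217 = 522.

$522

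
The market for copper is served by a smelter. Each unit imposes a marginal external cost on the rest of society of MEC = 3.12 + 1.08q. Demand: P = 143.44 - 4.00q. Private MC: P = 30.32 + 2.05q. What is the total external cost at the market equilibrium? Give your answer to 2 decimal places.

247.12

Market equilibrium (private): 30.32 + 2.05q = 143.44 - 4.00q → q_m = 18.6975.
Total external cost = ∫₀^{q_m} (3.12 + 1.08q) dq = 3.12×18.6975 + ½×1.08×18.6975² = 247.1183.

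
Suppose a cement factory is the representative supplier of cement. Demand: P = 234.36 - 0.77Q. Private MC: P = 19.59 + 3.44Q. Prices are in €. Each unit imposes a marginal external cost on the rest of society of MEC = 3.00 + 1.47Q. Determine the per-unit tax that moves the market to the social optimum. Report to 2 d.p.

tax = €57.81 per unit

Social marginal cost = private MC + MEC = 22.59 + 4.91Q.
Set SMC = demand: 22.59 + 4.91Q = 234.36 - 0.77Q → Q* = 37.2835.
The Pigouvian tax equals MEC at Q*: 3.00 + 1.47×37.2835 = 57.8067.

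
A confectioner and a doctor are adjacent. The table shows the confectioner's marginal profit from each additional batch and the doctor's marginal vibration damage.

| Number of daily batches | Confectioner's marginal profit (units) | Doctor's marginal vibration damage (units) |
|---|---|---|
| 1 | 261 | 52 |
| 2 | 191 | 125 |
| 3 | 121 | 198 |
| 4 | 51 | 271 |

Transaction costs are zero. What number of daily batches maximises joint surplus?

Bargaining reaches the level where marginal profit last exceeds marginal vibration damage.
That holds through level 2 (191 ≥ 125) but not at 3 (121 < 198).

2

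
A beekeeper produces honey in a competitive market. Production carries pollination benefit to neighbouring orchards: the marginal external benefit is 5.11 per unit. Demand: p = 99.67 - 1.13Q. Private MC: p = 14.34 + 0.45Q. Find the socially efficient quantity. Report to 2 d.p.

Social marginal cost = private MC − MEB = 9.23 + 0.45Q.
Set SMC = demand: 9.23 + 0.45Q = 99.67 - 1.13Q → Q* = 57.2405.

Q* = 57.24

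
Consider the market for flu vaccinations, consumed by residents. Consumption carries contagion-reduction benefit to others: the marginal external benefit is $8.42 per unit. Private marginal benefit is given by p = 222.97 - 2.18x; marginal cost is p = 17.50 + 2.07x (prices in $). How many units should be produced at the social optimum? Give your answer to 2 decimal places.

Social marginal benefit = demand + MEB = 231.39 - 2.18x.
Set SMB = MC: 231.39 - 2.18x = 17.50 + 2.07x → x* = 50.3271.

x* = 50.33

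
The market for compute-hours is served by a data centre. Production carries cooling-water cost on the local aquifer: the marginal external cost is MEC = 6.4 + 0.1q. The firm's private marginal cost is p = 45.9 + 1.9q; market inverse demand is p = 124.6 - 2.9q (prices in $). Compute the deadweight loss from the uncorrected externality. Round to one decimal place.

Market equilibrium (private): 45.9 + 1.9q = 124.6 - 2.9q → q_m = 16.3958.
Social marginal cost = private MC + MEC = 52.3 + 2.0q.
Set SMC = demand: 52.3 + 2.0q = 124.6 - 2.9q → q* = 14.7551.
Between q* and q_m the wedge SMC − demand runs linearly from 0 to MEC(q_m), so the loss is a triangle.
DWL = ½ × 1.6407 × 8.0396 = 6.5953.

DWL = $6.6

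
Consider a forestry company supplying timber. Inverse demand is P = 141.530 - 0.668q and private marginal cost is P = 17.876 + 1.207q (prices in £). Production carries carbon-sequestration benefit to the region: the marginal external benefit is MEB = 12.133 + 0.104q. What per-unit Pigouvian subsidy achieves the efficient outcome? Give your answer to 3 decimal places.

Social marginal cost = private MC − MEB = 5.743 + 1.103q.
Set SMC = demand: 5.743 + 1.103q = 141.530 - 0.668q → q* = 76.6725.
The Pigouvian subsidy equals MEB at q*: 12.133 + 0.104×76.6725 = 20.1069.

subsidy = £20.107 per unit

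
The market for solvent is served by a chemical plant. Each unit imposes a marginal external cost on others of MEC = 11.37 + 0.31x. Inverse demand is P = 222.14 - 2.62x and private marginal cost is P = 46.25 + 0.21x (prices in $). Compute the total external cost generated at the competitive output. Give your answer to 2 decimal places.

$1305.41

Market equilibrium (private): 46.25 + 0.21x = 222.14 - 2.62x → x_m = 62.1519.
Total external cost = ∫₀^{x_m} (11.37 + 0.31x) dx = 11.37×62.1519 + ½×0.31×62.1519² = 1305.4102.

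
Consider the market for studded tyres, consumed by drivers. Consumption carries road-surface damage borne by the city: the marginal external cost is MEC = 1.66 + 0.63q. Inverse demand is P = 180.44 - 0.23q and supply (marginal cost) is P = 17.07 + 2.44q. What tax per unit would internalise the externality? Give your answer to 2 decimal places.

tax = 32.53 per unit

Social marginal benefit = demand − MEC = 178.78 - 0.86q.
Set SMB = MC: 178.78 - 0.86q = 17.07 + 2.44q → q* = 49.0030.
The Pigouvian tax equals MEC at q*: 1.66 + 0.63×49.0030 = 32.5319.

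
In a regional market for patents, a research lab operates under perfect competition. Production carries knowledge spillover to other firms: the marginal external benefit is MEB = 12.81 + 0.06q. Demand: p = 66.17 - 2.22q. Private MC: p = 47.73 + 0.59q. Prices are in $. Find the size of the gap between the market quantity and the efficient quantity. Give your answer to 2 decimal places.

4.80 units

Market equilibrium (private): 47.73 + 0.59q = 66.17 - 2.22q → q_m = 6.5623.
Social marginal cost = private MC − MEB = 34.92 + 0.53q.
Set SMC = demand: 34.92 + 0.53q = 66.17 - 2.22q → q* = 11.3636.
Gap = |6.5623 − 11.3636| = 4.8013.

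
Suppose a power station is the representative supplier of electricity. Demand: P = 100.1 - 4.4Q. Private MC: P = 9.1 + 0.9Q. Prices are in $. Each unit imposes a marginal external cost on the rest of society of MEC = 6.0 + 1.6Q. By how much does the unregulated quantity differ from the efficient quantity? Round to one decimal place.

Market equilibrium (private): 9.1 + 0.9Q = 100.1 - 4.4Q → Q_m = 17.1698.
Social marginal cost = private MC + MEC = 15.1 + 2.5Q.
Set SMC = demand: 15.1 + 2.5Q = 100.1 - 4.4Q → Q* = 12.3188.
Gap = |17.1698 − 12.3188| = 4.8510.

4.9 units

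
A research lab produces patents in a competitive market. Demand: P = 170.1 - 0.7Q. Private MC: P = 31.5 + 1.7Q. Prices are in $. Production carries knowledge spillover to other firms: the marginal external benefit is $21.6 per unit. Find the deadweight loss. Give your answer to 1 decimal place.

Market equilibrium (private): 31.5 + 1.7Q = 170.1 - 0.7Q → Q_m = 57.7500.
Social marginal cost = private MC − MEB = 9.9 + 1.7Q.
Set SMC = demand: 9.9 + 1.7Q = 170.1 - 0.7Q → Q* = 66.7500.
Between Q* and Q_m the wedge demand − SMC runs linearly from 0 to MEB(Q_m), so the loss is a triangle.
DWL = ½ × 9.0000 × 21.6000 = 97.2000.

DWL = $97.2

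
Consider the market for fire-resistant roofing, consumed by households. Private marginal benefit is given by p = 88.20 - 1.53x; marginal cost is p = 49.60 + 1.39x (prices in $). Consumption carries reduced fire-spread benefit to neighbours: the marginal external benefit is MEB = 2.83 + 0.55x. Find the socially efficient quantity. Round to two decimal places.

x* = 17.48

Social marginal benefit = demand + MEB = 91.03 - 0.98x.
Set SMB = MC: 91.03 - 0.98x = 49.60 + 1.39x → x* = 17.4810.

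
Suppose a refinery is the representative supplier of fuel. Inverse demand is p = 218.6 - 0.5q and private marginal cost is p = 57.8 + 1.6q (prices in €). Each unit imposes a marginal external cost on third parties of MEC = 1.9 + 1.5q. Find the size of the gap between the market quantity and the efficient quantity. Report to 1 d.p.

32.4 units

Market equilibrium (private): 57.8 + 1.6q = 218.6 - 0.5q → q_m = 76.5714.
Social marginal cost = private MC + MEC = 59.7 + 3.1q.
Set SMC = demand: 59.7 + 3.1q = 218.6 - 0.5q → q* = 44.1389.
Gap = |76.5714 − 44.1389| = 32.4325.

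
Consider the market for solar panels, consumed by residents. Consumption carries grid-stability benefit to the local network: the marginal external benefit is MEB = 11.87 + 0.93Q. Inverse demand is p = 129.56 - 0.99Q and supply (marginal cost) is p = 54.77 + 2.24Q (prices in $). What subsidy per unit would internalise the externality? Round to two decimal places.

Social marginal benefit = demand + MEB = 141.43 - 0.06Q.
Set SMB = MC: 141.43 - 0.06Q = 54.77 + 2.24Q → Q* = 37.6783.
The Pigouvian subsidy equals MEB at Q*: 11.87 + 0.93×37.6783 = 46.9108.

subsidy = $46.91 per unit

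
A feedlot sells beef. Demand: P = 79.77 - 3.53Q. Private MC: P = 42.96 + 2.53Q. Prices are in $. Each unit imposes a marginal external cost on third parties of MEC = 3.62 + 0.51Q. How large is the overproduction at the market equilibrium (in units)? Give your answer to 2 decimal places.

Market equilibrium (private): 42.96 + 2.53Q = 79.77 - 3.53Q → Q_m = 6.0743.
Social marginal cost = private MC + MEC = 46.58 + 3.04Q.
Set SMC = demand: 46.58 + 3.04Q = 79.77 - 3.53Q → Q* = 5.0518.
Gap = |6.0743 − 5.0518| = 1.0225.

1.02 units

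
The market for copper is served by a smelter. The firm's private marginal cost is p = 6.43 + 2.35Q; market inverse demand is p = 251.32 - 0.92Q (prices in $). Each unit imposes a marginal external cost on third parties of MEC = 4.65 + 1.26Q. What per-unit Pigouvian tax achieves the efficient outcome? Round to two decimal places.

Social marginal cost = private MC + MEC = 11.08 + 3.61Q.
Set SMC = demand: 11.08 + 3.61Q = 251.32 - 0.92Q → Q* = 53.0331.
The Pigouvian tax equals MEC at Q*: 4.65 + 1.26×53.0331 = 71.4717.

tax = $71.47 per unit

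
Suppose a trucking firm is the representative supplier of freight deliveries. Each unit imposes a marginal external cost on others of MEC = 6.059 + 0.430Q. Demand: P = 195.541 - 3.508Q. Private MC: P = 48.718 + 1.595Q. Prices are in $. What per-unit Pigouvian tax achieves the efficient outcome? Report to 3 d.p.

Social marginal cost = private MC + MEC = 54.777 + 2.025Q.
Set SMC = demand: 54.777 + 2.025Q = 195.541 - 3.508Q → Q* = 25.4408.
The Pigouvian tax equals MEC at Q*: 6.059 + 0.430×25.4408 = 16.9985.

tax = $16.999 per unit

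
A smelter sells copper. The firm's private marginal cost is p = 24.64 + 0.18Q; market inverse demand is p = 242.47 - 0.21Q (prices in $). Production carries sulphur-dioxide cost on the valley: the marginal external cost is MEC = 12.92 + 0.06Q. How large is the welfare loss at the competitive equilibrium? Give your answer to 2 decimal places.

Market equilibrium (private): 24.64 + 0.18Q = 242.47 - 0.21Q → Q_m = 558.5385.
Social marginal cost = private MC + MEC = 37.56 + 0.24Q.
Set SMC = demand: 37.56 + 0.24Q = 242.47 - 0.21Q → Q* = 455.3556.
The loss is the area between SMC and demand from Q* to Q_m; with linear curves that's a triangle of height MEC(Q_m).
DWL = ½ × 103.1829 × 46.4323 = 2395.5097.

DWL = $2395.51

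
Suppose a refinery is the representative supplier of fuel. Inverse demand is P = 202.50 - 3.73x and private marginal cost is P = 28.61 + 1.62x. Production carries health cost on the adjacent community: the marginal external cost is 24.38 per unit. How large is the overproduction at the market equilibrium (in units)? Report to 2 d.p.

4.56 units

Market equilibrium (private): 28.61 + 1.62x = 202.50 - 3.73x → x_m = 32.5028.
Social marginal cost = private MC + MEC = 52.99 + 1.62x.
Set SMC = demand: 52.99 + 1.62x = 202.50 - 3.73x → x* = 27.9458.
Gap = |32.5028 − 27.9458| = 4.5570.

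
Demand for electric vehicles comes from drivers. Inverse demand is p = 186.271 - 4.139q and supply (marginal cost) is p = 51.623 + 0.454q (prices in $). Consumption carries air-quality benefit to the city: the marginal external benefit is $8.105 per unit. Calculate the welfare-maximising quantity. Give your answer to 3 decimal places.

q* = 31.081

Social marginal benefit = demand + MEB = 194.376 - 4.139q.
Set SMB = MC: 194.376 - 4.139q = 51.623 + 0.454q → q* = 31.0806.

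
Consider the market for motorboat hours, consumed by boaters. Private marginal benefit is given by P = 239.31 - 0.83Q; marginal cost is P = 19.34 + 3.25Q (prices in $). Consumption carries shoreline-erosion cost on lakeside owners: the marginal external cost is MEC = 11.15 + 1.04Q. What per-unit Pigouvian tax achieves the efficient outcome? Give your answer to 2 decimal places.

tax = $53.57 per unit

Social marginal benefit = demand − MEC = 228.16 - 1.87Q.
Set SMB = MC: 228.16 - 1.87Q = 19.34 + 3.25Q → Q* = 40.7852.
The Pigouvian tax equals MEC at Q*: 11.15 + 1.04×40.7852 = 53.5666.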